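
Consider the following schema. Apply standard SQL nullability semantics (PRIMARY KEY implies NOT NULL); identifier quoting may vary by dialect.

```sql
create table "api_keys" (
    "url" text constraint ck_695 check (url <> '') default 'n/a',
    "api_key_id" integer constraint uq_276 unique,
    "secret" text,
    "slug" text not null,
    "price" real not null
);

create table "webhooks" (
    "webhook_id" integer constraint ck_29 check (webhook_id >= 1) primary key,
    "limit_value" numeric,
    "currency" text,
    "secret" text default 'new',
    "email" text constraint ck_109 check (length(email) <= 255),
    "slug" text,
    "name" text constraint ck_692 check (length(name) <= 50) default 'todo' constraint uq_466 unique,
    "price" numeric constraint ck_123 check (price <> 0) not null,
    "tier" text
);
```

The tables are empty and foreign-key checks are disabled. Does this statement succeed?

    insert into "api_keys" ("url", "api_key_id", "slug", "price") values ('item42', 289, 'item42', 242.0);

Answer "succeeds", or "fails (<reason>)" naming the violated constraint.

NOT NULL columns: price is supplied; slug is supplied.
CHECK constraints: 'item42' satisfies (url <> '').
No constraint is violated.

succeeds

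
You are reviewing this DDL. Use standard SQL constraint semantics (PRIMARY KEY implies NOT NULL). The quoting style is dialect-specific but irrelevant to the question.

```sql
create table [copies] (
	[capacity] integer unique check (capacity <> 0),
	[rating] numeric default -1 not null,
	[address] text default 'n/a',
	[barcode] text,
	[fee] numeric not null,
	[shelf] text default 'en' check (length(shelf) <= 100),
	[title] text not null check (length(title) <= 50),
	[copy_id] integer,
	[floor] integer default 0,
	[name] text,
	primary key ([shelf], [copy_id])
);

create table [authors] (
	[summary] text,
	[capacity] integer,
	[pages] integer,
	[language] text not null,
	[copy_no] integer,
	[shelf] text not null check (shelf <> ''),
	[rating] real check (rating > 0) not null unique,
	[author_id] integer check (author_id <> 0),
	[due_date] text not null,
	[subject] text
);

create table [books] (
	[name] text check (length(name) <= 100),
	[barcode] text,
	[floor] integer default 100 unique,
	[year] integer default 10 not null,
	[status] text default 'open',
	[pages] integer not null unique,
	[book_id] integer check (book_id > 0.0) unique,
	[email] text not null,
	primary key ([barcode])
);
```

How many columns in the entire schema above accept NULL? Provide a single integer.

copies: 5 nullable (capacity, address, barcode, floor, name — PK (shelf, copy_id) and explicit NOT NULL columns excluded).
authors: 6 nullable (summary, capacity, pages, copy_no, author_id, subject — PK none and explicit NOT NULL columns excluded).
books: 4 nullable (name, floor, status, book_id — PK (barcode) and explicit NOT NULL columns excluded).
Total: 5 + 6 + 4 = 15.

15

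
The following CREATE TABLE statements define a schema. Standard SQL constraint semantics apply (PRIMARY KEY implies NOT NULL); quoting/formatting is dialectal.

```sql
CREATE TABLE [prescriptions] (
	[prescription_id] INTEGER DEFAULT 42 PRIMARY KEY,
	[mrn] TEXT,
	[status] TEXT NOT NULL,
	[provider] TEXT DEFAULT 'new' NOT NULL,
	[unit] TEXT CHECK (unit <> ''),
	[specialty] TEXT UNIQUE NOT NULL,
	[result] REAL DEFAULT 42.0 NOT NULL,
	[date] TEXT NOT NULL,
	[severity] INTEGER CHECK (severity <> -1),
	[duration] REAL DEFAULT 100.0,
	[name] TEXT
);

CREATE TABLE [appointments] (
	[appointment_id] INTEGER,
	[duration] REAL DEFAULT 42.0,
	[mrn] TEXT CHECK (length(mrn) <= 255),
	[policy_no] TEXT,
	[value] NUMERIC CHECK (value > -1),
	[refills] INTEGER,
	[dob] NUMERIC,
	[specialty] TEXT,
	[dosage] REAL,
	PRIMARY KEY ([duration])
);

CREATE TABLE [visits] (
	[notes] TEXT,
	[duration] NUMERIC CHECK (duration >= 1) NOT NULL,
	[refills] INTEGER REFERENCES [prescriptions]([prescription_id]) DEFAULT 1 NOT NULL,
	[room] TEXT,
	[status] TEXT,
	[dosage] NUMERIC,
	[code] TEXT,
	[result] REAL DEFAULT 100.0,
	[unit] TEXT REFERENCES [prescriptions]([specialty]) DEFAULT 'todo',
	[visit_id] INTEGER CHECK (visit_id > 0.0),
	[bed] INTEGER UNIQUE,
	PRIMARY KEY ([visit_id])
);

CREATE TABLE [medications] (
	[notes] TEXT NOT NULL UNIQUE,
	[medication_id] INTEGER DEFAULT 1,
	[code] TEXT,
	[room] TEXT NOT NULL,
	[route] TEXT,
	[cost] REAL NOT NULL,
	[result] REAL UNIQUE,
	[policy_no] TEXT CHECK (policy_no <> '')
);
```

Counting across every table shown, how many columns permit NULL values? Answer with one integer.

26

prescriptions: 5 nullable (mrn, unit, severity, duration, name — PK (prescription_id) and explicit NOT NULL columns excluded).
appointments: 8 nullable (appointment_id, mrn, policy_no, value, refills, dob, specialty, dosage — PK (duration) and explicit NOT NULL columns excluded).
visits: 8 nullable (notes, room, status, dosage, code, result, unit, bed — PK (visit_id) and explicit NOT NULL columns excluded).
medications: 5 nullable (medication_id, code, route, result, policy_no — PK none and explicit NOT NULL columns excluded).
Total: 5 + 8 + 8 + 5 = 26.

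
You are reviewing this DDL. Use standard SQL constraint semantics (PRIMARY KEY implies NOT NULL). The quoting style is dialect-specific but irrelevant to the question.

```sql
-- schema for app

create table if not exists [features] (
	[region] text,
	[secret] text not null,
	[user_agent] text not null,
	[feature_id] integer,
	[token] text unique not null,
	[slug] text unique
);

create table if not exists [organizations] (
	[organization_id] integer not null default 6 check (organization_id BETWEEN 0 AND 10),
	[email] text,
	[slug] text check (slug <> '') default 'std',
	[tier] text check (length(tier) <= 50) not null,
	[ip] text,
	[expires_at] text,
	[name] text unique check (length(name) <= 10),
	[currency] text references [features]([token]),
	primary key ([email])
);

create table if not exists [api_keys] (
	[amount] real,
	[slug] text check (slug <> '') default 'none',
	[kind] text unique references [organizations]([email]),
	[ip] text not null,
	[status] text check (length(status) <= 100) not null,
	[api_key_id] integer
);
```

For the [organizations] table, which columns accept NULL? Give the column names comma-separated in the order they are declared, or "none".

slug, ip, expires_at, name, currency

- organization_id: declared NOT NULL → not nullable.
- email: part of the PRIMARY KEY, which implies NOT NULL → not nullable.
- slug: CHECK does not forbid NULL (a CHECK constraint passes when its expression is NULL) → nullable.
- tier: declared NOT NULL → not nullable.
- ip: no NOT NULL constraint applies → nullable.
- expires_at: no NOT NULL constraint applies → nullable.
- name: CHECK does not forbid NULL (a CHECK constraint passes when its expression is NULL) → nullable.
- currency: a foreign key column may be NULL unless separately constrained → nullable.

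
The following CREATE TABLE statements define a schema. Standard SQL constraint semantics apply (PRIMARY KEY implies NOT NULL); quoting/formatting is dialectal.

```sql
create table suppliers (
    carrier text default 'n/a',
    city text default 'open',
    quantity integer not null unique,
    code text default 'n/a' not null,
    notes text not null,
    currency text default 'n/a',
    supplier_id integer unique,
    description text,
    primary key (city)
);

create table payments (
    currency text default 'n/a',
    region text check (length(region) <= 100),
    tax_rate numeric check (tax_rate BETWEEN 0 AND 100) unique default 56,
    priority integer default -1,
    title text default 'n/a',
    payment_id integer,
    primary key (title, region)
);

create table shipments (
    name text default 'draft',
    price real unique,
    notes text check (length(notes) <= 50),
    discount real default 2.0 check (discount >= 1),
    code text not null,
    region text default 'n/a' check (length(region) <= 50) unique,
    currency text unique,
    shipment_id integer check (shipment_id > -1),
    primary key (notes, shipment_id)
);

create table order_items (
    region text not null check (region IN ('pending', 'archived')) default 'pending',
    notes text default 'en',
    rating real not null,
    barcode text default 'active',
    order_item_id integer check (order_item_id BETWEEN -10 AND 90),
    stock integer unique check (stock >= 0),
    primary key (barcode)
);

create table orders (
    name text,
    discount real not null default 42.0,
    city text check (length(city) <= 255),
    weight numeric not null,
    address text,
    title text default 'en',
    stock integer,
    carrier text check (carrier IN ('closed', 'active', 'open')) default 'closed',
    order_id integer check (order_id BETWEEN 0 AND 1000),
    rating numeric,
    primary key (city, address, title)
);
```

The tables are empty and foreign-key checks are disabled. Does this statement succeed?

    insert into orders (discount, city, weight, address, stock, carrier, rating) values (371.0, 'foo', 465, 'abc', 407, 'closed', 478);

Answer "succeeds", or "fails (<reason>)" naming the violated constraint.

succeeds

NOT NULL columns: address is supplied; city is supplied; discount is supplied; title defaults to 'en'; weight is supplied.
CHECK constraints: 'foo' satisfies (length(city) <= 255); 'closed' satisfies (carrier IN ('closed', 'active', 'open')).
No constraint is violated.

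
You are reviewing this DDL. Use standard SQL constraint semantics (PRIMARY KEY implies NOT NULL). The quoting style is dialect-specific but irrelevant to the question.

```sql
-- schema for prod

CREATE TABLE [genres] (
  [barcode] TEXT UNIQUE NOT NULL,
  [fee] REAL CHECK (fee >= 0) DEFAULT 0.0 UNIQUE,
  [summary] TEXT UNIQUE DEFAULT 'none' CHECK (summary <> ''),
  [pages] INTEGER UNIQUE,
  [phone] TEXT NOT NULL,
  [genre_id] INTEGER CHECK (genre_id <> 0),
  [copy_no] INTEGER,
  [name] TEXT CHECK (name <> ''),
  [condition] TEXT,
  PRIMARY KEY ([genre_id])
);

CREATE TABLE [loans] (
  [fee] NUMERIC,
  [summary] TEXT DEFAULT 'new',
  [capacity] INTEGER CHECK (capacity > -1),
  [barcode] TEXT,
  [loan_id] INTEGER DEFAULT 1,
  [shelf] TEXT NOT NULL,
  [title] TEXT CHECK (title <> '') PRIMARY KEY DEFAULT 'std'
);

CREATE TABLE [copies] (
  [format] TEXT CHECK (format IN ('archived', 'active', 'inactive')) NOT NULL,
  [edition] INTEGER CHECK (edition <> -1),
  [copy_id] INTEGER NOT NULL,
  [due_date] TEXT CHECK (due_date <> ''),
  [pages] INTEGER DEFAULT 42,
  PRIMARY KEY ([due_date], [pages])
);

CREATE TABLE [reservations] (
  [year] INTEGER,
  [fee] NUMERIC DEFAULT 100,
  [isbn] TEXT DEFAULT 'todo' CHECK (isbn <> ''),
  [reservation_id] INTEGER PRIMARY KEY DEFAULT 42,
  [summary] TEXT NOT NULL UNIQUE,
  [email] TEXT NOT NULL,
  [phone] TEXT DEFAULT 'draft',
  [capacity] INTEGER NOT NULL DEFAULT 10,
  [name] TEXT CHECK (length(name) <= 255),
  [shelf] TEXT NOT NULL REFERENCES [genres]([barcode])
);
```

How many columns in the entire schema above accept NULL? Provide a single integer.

genres: 6 nullable (fee, summary, pages, copy_no, name, condition — PK (genre_id) and explicit NOT NULL columns excluded).
loans: 5 nullable (fee, summary, capacity, barcode, loan_id — PK (title) and explicit NOT NULL columns excluded).
copies: 1 nullable (edition — PK (due_date, pages) and explicit NOT NULL columns excluded).
reservations: 5 nullable (year, fee, isbn, phone, name — PK (reservation_id) and explicit NOT NULL columns excluded).
Total: 6 + 5 + 1 + 5 = 17.

17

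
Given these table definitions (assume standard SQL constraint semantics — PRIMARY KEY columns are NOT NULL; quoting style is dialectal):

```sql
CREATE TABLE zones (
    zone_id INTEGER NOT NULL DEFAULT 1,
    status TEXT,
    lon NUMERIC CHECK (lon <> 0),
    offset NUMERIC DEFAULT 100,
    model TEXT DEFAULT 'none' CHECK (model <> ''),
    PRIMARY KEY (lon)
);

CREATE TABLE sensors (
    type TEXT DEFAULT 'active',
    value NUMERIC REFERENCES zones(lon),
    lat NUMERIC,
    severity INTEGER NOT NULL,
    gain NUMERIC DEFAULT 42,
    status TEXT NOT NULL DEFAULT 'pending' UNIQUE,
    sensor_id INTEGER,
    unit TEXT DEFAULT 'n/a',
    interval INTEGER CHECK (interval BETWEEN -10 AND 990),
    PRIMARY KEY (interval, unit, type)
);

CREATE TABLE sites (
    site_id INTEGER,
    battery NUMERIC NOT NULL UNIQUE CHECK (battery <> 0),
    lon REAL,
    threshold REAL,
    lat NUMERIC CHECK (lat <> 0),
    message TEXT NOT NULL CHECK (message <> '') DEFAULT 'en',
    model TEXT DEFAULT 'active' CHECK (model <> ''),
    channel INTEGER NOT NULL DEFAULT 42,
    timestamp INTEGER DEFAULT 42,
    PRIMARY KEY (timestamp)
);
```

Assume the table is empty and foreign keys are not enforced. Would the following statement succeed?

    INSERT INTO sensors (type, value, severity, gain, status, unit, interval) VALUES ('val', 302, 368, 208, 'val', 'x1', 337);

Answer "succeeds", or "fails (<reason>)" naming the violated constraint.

succeeds

NOT NULL columns: interval is supplied; severity is supplied; status is supplied; type is supplied; unit is supplied.
CHECK constraints: 337 satisfies (interval BETWEEN -10 AND 990).
No constraint is violated.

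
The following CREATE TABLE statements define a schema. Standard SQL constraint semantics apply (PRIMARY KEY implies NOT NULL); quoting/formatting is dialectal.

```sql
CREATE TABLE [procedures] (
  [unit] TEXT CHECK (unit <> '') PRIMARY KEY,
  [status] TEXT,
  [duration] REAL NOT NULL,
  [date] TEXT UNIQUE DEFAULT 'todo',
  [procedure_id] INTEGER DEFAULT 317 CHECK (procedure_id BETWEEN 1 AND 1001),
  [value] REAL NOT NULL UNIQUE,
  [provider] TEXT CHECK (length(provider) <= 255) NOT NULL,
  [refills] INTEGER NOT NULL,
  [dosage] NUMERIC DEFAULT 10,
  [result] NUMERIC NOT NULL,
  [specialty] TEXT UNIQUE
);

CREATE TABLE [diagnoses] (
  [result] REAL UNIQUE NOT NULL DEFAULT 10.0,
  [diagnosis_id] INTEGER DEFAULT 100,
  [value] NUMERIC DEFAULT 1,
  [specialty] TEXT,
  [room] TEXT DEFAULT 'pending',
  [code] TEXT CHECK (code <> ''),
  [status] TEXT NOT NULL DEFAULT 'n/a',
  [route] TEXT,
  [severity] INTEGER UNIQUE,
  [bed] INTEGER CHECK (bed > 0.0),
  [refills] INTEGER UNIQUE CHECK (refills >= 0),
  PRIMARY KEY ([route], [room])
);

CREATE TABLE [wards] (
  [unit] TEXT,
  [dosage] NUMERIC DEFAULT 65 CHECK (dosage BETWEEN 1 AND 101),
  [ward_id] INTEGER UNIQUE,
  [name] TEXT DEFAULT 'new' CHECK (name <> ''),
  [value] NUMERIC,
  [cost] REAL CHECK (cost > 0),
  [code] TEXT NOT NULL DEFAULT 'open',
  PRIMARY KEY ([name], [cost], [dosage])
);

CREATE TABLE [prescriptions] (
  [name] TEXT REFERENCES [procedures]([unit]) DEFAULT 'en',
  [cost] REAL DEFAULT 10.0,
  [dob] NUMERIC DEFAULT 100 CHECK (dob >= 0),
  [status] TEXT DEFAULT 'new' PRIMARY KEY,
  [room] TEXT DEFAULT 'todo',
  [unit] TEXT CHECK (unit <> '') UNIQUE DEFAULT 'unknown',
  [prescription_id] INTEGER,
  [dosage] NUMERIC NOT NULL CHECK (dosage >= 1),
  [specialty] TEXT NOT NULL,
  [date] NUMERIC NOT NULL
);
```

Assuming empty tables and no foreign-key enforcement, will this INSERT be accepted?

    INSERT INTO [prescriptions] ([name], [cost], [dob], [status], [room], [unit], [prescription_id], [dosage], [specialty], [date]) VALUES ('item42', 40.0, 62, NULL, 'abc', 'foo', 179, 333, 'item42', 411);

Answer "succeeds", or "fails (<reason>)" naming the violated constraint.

status is explicitly set to NULL, but status is part of the PRIMARY KEY (implied NOT NULL).

fails (NOT NULL on status)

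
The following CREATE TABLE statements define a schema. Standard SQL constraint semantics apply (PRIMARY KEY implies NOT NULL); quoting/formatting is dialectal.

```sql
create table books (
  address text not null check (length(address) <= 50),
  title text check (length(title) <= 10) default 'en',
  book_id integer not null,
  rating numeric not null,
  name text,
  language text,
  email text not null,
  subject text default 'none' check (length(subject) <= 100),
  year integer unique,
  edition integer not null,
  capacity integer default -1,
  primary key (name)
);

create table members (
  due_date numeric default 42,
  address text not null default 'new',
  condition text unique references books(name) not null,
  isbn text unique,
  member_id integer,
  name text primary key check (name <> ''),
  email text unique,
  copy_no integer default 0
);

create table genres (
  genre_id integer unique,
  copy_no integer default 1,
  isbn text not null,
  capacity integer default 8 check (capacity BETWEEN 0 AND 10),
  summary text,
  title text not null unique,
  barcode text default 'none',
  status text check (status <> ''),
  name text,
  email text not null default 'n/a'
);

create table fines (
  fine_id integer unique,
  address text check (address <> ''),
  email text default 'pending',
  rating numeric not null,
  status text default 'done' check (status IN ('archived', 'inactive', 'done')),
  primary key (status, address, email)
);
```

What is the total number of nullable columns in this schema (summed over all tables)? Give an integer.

books: 5 nullable (title, language, subject, year, capacity — PK (name) and explicit NOT NULL columns excluded).
members: 5 nullable (due_date, isbn, member_id, email, copy_no — PK (name) and explicit NOT NULL columns excluded).
genres: 7 nullable (genre_id, copy_no, capacity, summary, barcode, status, name — PK none and explicit NOT NULL columns excluded).
fines: 1 nullable (fine_id — PK (status, address, email) and explicit NOT NULL columns excluded).
Total: 5 + 5 + 7 + 1 = 18.

18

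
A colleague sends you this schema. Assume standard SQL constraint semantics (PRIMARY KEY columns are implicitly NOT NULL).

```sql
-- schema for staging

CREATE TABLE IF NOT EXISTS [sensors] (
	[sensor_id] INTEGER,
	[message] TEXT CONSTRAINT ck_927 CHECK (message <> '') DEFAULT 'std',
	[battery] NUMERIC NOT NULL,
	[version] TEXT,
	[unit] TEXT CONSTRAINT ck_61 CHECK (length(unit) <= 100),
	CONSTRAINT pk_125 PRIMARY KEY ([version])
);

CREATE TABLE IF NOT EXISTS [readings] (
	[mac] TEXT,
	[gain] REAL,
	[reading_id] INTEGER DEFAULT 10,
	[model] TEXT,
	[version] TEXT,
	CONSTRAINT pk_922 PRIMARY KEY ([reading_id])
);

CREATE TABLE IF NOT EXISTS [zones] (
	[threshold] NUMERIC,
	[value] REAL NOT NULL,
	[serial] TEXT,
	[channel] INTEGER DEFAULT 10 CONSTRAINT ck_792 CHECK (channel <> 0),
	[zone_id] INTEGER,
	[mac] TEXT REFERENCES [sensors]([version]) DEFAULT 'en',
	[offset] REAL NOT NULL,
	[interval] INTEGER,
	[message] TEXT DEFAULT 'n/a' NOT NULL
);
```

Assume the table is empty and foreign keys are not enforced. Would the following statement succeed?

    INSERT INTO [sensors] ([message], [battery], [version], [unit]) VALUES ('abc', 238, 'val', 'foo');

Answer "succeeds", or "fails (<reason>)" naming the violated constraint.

NOT NULL columns: battery is supplied; version is supplied.
CHECK constraints: 'abc' satisfies (message <> ''); 'foo' satisfies (length(unit) <= 100).
No constraint is violated.

succeeds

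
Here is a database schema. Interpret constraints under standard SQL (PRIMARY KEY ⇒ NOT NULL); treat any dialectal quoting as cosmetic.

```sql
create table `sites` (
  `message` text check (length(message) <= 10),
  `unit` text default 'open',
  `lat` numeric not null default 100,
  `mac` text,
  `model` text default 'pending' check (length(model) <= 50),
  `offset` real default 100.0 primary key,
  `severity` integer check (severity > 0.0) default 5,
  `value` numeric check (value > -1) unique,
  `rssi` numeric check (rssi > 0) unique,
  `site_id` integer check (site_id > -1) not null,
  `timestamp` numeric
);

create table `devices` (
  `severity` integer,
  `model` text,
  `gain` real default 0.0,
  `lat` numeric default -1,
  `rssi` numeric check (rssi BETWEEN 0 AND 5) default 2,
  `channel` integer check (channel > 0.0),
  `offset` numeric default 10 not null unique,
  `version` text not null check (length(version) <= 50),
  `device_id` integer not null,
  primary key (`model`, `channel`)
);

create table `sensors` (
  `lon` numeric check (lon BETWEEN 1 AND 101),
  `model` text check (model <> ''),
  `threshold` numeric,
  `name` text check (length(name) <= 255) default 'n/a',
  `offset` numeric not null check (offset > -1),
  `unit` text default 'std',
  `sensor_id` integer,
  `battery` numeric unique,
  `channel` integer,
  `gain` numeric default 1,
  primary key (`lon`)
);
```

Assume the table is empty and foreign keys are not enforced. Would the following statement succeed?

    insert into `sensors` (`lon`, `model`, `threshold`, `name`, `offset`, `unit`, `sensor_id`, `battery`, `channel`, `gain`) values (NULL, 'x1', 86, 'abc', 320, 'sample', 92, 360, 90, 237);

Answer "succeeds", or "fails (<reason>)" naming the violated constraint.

fails (NOT NULL on lon)

lon is explicitly set to NULL, but lon is part of the PRIMARY KEY (implied NOT NULL).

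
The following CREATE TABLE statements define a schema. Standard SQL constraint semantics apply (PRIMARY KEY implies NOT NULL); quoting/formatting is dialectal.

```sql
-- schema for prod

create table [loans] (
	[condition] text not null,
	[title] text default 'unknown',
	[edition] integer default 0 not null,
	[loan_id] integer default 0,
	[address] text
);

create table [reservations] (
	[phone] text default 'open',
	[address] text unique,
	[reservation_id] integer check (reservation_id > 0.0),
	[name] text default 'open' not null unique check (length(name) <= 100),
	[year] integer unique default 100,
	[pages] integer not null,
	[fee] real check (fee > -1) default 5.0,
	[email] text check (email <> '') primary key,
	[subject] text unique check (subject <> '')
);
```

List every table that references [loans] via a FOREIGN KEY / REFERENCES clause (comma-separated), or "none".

No REFERENCES clause anywhere in the schema names loans.

none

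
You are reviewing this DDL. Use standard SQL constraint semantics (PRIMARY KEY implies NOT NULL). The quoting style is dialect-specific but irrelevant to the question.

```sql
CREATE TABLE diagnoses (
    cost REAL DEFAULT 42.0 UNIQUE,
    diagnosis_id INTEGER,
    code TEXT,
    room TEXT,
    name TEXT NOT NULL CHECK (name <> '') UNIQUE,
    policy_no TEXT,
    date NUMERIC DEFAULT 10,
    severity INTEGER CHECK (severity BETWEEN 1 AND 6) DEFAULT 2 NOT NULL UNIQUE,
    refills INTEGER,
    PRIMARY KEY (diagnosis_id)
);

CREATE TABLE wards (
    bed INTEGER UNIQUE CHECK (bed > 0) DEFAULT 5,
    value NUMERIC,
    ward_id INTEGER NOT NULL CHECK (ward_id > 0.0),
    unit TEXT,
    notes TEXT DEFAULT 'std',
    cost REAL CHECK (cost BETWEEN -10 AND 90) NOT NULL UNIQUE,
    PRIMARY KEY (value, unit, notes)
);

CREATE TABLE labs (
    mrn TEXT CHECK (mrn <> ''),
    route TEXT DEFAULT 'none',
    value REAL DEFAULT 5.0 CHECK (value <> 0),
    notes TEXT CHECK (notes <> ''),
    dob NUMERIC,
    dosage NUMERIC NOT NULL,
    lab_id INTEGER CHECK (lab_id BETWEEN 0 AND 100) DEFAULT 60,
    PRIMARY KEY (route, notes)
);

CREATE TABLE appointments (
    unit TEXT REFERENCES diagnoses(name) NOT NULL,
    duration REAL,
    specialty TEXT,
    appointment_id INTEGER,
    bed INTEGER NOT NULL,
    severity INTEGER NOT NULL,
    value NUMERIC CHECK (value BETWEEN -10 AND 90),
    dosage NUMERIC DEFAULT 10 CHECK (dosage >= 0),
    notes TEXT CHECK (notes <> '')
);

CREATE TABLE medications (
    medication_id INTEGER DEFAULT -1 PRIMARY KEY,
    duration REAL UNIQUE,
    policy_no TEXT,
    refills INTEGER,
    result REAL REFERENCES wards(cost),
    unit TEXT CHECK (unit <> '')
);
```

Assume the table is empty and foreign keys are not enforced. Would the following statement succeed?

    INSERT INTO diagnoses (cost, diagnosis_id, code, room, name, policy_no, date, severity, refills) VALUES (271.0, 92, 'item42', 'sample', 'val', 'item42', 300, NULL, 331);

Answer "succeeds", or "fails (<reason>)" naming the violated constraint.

severity is explicitly set to NULL, but severity is declared NOT NULL.

fails (NOT NULL on severity)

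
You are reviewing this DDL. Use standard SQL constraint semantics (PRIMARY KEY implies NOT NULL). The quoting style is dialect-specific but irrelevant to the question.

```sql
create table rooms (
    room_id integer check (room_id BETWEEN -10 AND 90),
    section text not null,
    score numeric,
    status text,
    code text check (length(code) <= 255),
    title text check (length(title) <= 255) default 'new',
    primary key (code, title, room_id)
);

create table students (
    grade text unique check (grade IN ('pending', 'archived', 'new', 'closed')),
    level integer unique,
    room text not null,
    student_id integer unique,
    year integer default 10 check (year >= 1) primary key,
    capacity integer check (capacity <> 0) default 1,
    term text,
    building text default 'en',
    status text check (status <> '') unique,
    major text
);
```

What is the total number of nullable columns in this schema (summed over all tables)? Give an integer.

10

rooms: 2 nullable (score, status — PK (code, title, room_id) and explicit NOT NULL columns excluded).
students: 8 nullable (grade, level, student_id, capacity, term, building, status, major — PK (year) and explicit NOT NULL columns excluded).
Total: 2 + 8 = 10.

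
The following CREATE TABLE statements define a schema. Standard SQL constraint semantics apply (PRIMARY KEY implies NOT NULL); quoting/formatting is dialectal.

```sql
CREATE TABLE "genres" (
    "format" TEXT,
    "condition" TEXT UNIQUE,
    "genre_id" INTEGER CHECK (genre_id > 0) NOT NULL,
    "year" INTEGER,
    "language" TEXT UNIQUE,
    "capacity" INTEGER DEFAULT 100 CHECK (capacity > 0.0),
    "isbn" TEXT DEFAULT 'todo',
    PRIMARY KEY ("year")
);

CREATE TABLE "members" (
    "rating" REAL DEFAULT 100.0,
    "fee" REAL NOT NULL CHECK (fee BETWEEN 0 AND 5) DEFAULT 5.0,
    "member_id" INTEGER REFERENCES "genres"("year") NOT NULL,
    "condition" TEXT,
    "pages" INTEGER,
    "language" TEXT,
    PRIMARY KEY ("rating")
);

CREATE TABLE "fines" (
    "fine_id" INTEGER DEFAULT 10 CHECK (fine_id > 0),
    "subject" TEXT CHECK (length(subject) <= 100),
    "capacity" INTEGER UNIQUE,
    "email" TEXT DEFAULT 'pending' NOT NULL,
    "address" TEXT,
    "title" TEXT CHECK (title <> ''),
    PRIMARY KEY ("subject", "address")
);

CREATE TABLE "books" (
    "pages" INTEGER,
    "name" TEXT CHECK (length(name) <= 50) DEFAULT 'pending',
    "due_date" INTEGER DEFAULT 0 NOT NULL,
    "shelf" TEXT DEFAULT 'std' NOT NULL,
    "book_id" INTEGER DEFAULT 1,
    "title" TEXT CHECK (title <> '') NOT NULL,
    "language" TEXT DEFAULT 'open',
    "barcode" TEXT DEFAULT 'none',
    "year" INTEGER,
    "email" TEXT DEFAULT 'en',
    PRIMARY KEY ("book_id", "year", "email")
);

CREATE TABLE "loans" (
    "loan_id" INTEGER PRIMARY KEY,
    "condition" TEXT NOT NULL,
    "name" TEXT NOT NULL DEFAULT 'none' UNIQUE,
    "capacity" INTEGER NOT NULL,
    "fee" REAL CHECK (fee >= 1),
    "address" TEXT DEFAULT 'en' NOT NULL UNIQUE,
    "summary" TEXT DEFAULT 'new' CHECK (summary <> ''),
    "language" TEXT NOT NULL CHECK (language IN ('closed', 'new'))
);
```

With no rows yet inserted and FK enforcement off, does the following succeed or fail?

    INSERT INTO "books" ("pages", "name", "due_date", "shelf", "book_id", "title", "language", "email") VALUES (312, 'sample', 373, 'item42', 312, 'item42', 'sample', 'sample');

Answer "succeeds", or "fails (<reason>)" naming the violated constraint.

fails (NOT NULL on year)

year is omitted from the column list and has no DEFAULT, so it would receive NULL.
But year is part of the PRIMARY KEY (implied NOT NULL).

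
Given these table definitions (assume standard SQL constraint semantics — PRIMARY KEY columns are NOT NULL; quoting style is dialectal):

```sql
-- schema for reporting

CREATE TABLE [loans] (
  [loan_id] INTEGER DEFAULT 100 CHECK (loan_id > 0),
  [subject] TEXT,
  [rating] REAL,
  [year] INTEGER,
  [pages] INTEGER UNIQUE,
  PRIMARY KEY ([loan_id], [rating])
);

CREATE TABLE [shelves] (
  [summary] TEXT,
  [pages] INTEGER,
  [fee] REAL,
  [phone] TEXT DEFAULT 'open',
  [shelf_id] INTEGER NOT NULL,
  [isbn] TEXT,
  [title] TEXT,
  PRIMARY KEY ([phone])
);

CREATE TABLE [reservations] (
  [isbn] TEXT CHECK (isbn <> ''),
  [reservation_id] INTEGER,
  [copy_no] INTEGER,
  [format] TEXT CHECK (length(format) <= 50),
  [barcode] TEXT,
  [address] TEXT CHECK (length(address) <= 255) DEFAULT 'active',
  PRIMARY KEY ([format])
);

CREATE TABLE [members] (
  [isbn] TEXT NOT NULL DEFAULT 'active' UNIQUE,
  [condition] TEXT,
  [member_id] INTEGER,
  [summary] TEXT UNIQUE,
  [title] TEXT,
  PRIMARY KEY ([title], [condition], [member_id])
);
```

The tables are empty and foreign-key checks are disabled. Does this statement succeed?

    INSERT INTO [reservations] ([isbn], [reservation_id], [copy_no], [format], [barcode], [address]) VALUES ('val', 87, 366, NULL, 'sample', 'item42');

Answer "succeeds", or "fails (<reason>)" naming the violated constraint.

format is explicitly set to NULL, but format is part of the PRIMARY KEY (implied NOT NULL).

fails (NOT NULL on format)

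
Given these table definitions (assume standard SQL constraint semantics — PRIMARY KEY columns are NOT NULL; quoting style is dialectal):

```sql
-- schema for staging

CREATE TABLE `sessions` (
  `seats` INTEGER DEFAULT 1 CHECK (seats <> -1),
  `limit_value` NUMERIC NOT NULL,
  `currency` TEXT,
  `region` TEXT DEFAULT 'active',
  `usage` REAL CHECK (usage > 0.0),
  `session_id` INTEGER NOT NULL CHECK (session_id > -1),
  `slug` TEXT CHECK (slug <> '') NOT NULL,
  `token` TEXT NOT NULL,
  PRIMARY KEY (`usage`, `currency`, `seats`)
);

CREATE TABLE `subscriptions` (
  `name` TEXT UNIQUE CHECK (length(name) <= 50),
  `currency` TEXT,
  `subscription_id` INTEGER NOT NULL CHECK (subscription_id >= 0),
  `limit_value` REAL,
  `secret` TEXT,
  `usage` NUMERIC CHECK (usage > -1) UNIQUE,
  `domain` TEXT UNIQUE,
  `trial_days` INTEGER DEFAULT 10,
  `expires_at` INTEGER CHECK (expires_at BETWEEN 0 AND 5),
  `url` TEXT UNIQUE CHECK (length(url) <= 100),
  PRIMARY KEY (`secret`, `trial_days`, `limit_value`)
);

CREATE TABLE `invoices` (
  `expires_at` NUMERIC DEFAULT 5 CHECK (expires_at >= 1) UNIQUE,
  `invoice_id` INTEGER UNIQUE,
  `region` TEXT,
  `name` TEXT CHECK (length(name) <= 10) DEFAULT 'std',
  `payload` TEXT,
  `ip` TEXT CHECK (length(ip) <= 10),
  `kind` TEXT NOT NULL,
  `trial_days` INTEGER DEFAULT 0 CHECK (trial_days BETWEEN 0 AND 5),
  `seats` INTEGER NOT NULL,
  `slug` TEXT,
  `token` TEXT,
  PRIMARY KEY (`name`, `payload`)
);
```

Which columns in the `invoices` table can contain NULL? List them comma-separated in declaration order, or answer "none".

expires_at, invoice_id, region, ip, trial_days, slug, token

- expires_at: CHECK does not forbid NULL (a CHECK constraint passes when its expression is NULL) → nullable.
- invoice_id: UNIQUE does not imply NOT NULL → nullable.
- region: no NOT NULL constraint applies → nullable.
- name: part of the PRIMARY KEY, which implies NOT NULL → not nullable.
- payload: part of the PRIMARY KEY, which implies NOT NULL → not nullable.
- ip: CHECK does not forbid NULL (a CHECK constraint passes when its expression is NULL) → nullable.
- kind: declared NOT NULL → not nullable.
- trial_days: CHECK does not forbid NULL (a CHECK constraint passes when its expression is NULL) → nullable.
- seats: declared NOT NULL → not nullable.
- slug: no NOT NULL constraint applies → nullable.
- token: no NOT NULL constraint applies → nullable.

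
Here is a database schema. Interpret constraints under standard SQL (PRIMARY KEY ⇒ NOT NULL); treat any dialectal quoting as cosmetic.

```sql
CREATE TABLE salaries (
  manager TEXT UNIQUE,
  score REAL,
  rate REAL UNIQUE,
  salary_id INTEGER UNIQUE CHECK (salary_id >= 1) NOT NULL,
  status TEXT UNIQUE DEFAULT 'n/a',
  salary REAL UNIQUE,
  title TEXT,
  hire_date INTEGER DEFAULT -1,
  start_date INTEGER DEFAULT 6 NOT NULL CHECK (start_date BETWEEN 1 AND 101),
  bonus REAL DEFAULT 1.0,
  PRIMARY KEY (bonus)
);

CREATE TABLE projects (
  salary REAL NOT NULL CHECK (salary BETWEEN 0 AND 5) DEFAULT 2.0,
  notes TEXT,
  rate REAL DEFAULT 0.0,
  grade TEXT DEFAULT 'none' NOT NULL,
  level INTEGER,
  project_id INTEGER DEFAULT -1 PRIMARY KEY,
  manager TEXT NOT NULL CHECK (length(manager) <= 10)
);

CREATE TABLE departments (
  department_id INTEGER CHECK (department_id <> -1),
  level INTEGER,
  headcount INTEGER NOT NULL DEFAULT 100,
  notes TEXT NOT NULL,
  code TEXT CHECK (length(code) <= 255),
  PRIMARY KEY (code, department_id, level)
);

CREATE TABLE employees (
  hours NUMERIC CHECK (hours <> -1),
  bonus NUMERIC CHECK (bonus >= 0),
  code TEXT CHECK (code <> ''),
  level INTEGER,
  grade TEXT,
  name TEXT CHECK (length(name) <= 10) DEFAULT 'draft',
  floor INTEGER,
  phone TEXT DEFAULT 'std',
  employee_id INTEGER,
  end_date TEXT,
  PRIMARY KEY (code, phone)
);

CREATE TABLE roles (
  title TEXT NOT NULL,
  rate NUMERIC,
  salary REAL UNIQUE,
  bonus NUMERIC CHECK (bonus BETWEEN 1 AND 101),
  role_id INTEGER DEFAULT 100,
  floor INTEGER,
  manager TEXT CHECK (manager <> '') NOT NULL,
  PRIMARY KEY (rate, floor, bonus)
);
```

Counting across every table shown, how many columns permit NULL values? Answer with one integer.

salaries: 7 nullable (manager, score, rate, status, salary, title, hire_date — PK (bonus) and explicit NOT NULL columns excluded).
projects: 3 nullable (notes, rate, level — PK (project_id) and explicit NOT NULL columns excluded).
departments: 0 nullable (none — PK (code, department_id, level) and explicit NOT NULL columns excluded).
employees: 8 nullable (hours, bonus, level, grade, name, floor, employee_id, end_date — PK (code, phone) and explicit NOT NULL columns excluded).
roles: 2 nullable (salary, role_id — PK (rate, floor, bonus) and explicit NOT NULL columns excluded).
Total: 7 + 3 + 0 + 8 + 2 = 20.

20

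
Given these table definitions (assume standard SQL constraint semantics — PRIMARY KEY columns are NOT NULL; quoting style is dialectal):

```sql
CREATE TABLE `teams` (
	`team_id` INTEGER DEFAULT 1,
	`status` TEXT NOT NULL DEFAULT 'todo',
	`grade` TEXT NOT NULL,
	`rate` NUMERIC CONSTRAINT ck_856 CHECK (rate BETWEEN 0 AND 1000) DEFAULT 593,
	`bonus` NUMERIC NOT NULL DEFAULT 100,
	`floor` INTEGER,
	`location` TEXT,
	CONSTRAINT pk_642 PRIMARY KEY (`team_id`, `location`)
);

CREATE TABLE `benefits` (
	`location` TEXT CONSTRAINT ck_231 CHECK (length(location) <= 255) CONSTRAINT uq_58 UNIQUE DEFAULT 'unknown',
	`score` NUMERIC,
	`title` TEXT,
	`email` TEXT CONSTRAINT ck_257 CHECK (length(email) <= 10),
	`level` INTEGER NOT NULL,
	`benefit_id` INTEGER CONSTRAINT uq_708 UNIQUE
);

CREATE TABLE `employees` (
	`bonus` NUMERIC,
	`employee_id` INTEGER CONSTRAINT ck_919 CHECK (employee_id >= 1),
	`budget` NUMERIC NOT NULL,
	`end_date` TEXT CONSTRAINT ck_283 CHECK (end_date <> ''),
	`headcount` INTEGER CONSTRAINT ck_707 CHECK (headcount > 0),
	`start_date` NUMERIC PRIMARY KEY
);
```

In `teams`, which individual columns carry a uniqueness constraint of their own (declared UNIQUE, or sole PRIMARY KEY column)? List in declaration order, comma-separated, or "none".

- team_id: part of a composite PRIMARY KEY — only the tuple is unique, not this column on its own.
- status: no UNIQUE or single-column PK constraint.
- grade: no UNIQUE or single-column PK constraint.
- rate: no UNIQUE or single-column PK constraint.
- bonus: no UNIQUE or single-column PK constraint.
- floor: no UNIQUE or single-column PK constraint.
- location: part of a composite PRIMARY KEY — only the tuple is unique, not this column on its own.

none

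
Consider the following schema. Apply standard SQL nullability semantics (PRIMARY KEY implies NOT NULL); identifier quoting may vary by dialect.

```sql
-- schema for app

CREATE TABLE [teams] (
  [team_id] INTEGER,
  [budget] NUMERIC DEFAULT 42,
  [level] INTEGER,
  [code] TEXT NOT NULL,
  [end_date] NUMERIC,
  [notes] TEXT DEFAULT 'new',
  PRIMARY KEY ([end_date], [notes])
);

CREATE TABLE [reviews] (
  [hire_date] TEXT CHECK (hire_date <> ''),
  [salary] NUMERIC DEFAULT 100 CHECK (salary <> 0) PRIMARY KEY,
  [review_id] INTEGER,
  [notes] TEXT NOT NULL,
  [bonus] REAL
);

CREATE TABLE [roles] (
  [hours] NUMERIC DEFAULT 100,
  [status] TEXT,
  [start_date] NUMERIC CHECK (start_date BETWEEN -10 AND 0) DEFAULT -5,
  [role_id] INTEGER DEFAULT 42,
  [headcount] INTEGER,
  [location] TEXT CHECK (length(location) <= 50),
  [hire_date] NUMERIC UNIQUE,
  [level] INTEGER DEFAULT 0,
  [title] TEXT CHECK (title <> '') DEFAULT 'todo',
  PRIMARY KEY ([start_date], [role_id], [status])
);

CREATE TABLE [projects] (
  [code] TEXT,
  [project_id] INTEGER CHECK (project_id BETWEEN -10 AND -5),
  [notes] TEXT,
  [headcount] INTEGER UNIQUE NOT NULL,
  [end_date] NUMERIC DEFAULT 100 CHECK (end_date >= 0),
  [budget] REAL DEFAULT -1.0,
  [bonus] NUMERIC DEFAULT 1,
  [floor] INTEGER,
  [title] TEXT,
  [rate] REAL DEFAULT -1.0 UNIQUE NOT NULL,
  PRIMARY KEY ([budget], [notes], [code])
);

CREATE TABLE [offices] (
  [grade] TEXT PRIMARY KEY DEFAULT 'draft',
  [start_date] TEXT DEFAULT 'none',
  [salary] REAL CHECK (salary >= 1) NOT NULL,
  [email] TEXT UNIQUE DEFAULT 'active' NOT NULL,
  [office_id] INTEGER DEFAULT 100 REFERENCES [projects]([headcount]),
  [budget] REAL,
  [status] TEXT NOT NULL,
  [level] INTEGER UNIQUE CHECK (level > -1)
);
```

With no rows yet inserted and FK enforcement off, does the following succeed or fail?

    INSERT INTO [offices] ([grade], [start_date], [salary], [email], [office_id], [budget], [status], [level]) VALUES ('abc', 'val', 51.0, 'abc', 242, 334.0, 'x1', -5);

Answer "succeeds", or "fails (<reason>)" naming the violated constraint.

fails (CHECK on level)

The value -5 for level violates CHECK (level > -1).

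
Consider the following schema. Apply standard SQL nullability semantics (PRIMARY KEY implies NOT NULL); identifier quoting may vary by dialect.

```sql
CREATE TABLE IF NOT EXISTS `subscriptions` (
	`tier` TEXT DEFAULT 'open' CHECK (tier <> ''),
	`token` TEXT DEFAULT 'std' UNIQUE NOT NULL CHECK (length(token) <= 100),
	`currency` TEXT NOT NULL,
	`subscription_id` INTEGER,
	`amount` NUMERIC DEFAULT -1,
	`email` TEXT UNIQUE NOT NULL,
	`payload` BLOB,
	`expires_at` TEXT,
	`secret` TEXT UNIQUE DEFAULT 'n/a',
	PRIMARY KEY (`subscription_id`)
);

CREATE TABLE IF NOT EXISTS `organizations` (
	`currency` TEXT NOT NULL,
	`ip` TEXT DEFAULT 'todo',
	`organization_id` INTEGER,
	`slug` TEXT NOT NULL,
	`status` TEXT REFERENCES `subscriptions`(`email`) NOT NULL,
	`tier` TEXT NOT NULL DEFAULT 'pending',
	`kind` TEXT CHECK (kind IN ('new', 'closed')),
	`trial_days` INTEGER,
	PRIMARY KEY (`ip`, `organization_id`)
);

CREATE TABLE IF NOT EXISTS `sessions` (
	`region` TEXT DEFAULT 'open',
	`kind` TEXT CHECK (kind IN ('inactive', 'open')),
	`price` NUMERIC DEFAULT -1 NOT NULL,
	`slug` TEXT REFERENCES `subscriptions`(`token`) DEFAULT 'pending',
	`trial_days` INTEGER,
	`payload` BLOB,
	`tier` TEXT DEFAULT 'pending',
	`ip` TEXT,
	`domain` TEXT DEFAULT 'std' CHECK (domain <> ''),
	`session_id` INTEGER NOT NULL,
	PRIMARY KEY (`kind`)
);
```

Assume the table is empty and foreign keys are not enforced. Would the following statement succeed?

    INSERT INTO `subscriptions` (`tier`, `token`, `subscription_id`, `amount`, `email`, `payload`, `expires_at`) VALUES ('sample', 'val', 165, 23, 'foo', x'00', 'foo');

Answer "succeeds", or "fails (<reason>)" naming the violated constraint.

currency is omitted from the column list and has no DEFAULT, so it would receive NULL.
But currency is declared NOT NULL.

fails (NOT NULL on currency)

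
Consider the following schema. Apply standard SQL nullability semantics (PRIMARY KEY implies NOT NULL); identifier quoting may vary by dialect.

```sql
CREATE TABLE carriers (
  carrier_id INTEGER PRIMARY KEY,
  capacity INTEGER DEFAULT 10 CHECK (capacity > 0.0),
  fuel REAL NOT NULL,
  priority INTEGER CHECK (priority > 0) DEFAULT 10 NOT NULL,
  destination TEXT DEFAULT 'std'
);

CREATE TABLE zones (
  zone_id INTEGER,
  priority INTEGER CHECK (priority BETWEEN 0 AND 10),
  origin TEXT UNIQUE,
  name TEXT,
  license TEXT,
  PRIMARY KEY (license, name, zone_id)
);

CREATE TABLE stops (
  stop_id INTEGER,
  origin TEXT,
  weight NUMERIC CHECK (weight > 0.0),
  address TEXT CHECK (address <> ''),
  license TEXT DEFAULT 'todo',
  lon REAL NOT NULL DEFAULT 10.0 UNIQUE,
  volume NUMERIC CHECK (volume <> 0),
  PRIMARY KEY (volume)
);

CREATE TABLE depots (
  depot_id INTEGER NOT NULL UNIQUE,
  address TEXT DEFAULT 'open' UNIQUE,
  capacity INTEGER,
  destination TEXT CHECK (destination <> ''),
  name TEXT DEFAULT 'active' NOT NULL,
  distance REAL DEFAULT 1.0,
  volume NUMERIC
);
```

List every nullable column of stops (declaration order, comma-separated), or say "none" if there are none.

stop_id, origin, weight, address, license

- stop_id: no NOT NULL constraint applies → nullable.
- origin: no NOT NULL constraint applies → nullable.
- weight: CHECK does not forbid NULL (a CHECK constraint passes when its expression is NULL) → nullable.
- address: CHECK does not forbid NULL (a CHECK constraint passes when its expression is NULL) → nullable.
- license: DEFAULT only fills an omitted column; an explicit NULL is still allowed → nullable.
- lon: declared NOT NULL → not nullable.
- volume: part of the PRIMARY KEY, which implies NOT NULL → not nullable.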